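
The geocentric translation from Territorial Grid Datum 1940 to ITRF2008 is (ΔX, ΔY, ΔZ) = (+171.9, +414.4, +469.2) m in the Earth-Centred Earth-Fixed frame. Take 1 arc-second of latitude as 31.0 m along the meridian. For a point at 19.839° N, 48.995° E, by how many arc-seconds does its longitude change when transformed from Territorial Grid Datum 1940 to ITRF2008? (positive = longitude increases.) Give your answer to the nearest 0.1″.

Δλ = 4.9″

sin φ = 0.339378, cos φ = 0.940650, sin λ = 0.754652, cos λ = 0.656125.
East component: ΔE = −sin λ·ΔX + cos λ·ΔY = −(0.754652)(171.9) + (0.656125)(414.4) = 142.17 m.
1° of latitude spans 3600 × 31.00 = 111600 m; at latitude φ, 1° of longitude spans that × cos φ = 104976.5 m, so Δλ = 142.17 / 104976.5 × 3600 = 4.876″.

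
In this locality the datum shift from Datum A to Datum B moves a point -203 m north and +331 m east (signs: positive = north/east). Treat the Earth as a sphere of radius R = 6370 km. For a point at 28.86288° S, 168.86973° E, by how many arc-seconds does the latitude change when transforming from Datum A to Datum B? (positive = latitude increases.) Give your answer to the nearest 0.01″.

On a sphere of radius R, 1 rad of latitude = R, so Δφ = ΔN / R = -203.0 / 6370000 = -3.1868e-05 rad = -6.573″.

Δφ = -6.57″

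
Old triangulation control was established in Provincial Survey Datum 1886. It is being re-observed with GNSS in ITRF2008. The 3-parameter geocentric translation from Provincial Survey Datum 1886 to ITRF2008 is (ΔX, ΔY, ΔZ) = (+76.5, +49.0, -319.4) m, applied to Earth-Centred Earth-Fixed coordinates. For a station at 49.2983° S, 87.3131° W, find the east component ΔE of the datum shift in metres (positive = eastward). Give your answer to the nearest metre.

ΔE = 79 m

At φ = -49.2983°, λ = -87.3131°: sin φ = -0.758115, cos φ = 0.652121, sin λ = -0.998901, cos λ = 0.046878.
ΔE = −sin λ·ΔX + cos λ·ΔY = −(-0.998901)·(76.5) + (0.046878)·(49.0) = 78.71 m.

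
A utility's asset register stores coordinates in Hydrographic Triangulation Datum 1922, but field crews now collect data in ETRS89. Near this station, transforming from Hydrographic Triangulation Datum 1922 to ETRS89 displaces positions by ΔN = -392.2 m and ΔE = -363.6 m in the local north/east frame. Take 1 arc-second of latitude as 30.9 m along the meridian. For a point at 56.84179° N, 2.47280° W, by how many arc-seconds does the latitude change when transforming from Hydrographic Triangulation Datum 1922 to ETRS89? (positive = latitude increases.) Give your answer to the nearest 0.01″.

1″ of latitude = 30.90 m, so Δφ = -392.2 / 30.90 = -12.693″.

Δφ = -12.69″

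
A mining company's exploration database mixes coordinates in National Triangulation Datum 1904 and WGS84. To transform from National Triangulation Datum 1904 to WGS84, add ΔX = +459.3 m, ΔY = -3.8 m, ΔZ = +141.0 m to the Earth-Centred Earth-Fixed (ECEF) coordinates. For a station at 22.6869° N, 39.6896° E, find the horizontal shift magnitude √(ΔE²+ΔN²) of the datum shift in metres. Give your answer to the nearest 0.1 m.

The local east axis at (φ, λ) is (−sin λ, cos λ, 0), so ΔE = −sin(39.6896°)·459.3 + cos(39.6896°)·(-3.8) = -296.25 m.
The local north axis is (−sin φ cos λ, −sin φ sin λ, cos φ), giving ΔN = -136.319 + 0.936 + 130.090 = -5.29 m.
Horizontal magnitude = √(ΔE² + ΔN²) = √((-296.25)² + (-5.29)²) = 296.29 m.

296.3 m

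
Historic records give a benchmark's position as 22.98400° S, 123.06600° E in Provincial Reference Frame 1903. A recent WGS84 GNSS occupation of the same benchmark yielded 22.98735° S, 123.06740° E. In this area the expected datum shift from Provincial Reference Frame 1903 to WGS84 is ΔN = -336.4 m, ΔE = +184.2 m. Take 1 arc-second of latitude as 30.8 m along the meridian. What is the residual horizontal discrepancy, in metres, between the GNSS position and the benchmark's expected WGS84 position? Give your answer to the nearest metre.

Observed coordinate differences: Δφ = -0.00335°, Δλ = +0.00140°.
Converting to metres (1° lat = 110880 m, cos φ = 0.920614): observed ΔN = -371.4 m, observed ΔE = 142.9 m.
Subtracting the expected shift leaves a residual of -371.4 − (-336.4) = -35.0 m north and 142.9 − (184.2) = -41.3 m east.
Residual distance = √((-35.0)² + (-41.3)²) = 54.2 m.

54 m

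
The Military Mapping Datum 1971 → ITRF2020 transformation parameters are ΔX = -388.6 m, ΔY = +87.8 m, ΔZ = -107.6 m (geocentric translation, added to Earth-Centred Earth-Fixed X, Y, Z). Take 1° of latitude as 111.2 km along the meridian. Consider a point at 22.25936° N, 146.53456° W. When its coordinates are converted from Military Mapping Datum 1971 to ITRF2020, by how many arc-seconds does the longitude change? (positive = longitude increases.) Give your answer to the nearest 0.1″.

sin φ = 0.378800, cos φ = 0.925479, sin λ = -0.551434, cos λ = -0.834219.
East component: ΔE = −sin λ·ΔX + cos λ·ΔY = −(-0.551434)(-388.6) + (-0.834219)(87.8) = -287.53 m.
1° of latitude spans 111200 m; at latitude φ, 1° of longitude spans that × cos φ = 102913.2 m, so Δλ = -287.53 / 102913.2 × 3600 = -10.058″.

Δλ = -10.1″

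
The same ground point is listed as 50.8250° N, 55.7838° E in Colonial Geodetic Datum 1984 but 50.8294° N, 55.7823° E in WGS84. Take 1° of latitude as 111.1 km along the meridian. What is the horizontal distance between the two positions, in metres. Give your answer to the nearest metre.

500 m

Δφ = 50.8294° − 50.8250° = +0.0044°; Δλ = 55.7823° − 55.7838° = -0.0015°.
ΔN = Δφ × 111100 = 488.8 m; ΔE = Δλ × 111100 × cos(50.8250°) = -0.0015 × 111100 × 0.631691 = -105.3 m.
Distance = √(ΔE² + ΔN²) = √((-105.3)² + 488.8²) = 500.0 m.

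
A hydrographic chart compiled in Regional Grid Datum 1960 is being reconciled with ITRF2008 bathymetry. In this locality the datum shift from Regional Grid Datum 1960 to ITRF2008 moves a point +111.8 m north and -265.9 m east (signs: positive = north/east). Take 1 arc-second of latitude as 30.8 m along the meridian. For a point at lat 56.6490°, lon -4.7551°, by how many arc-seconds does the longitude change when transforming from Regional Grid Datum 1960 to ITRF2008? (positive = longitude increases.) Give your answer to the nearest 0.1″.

At latitude 56.6490°, cos φ = 0.549767.
1″ of longitude at this latitude = 30.80 × cos φ = 16.9328 m, so Δλ = -265.9 / 16.9328 = -15.703″.

Δλ = -15.7″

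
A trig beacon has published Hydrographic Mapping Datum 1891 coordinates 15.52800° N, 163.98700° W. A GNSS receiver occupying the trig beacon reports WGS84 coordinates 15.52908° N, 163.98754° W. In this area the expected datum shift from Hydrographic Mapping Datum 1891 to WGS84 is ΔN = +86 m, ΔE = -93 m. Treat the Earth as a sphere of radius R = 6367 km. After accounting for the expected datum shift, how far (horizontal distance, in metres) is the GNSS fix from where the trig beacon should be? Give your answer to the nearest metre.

49 m

Observed coordinate differences: Δφ = +0.00108°, Δλ = -0.00054°.
Converting to metres (1° lat = 111125 m, cos φ = 0.963500): observed ΔN = 120.0 m, observed ΔE = -57.8 m.
Subtracting the expected shift leaves a residual of 120.0 − (86) = 34.0 m north and -57.8 − (-93) = 35.2 m east.
Residual distance = √(34.0² + 35.2²) = 48.9 m.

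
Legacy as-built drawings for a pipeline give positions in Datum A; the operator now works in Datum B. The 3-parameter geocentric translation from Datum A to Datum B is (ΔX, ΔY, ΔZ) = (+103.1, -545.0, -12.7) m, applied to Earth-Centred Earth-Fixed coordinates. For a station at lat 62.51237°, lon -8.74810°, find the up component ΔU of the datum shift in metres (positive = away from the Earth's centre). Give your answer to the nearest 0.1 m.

At φ = 62.51237°, λ = -8.74810°: sin φ = 0.887111, cos φ = 0.461557, sin λ = -0.152091, cos λ = 0.988367.
ΔU = cos φ cos λ·ΔX + cos φ sin λ·ΔY + sin φ·ΔZ = (0.461557)(0.988367)(103.1) + (0.461557)(-0.152091)(-545.0) + (0.887111)(-12.7) = 74.02 m.

ΔU = 74.0 m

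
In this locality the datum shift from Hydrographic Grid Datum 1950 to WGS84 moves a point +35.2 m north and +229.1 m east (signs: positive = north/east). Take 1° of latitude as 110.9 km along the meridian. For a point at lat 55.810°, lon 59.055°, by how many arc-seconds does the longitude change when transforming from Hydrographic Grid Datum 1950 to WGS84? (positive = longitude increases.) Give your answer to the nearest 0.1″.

At latitude 55.810°, cos φ = 0.561939.
1° of longitude at this latitude = 110.9 × cos φ = 62.32 km, so Δλ = 229.1 / 62319.0 = 0.0036762° = 13.234″.

Δλ = 13.2″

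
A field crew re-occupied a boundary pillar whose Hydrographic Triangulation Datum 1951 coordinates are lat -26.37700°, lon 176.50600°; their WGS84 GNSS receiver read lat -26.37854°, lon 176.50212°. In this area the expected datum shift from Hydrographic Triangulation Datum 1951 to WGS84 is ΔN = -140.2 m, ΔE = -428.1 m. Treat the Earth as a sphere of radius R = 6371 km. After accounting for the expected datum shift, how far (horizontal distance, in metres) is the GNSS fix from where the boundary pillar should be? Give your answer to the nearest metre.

52 m

Observed coordinate differences: Δφ = -0.00154°, Δλ = -0.00388°.
Converting to metres (1° lat = 111195 m, cos φ = 0.895890): observed ΔN = -171.2 m, observed ΔE = -386.5 m.
Subtracting the expected shift leaves a residual of -171.2 − (-140.2) = -31.0 m north and -386.5 − (-428.1) = 41.6 m east.
Residual distance = √((-31.0)² + 41.6²) = 51.9 m.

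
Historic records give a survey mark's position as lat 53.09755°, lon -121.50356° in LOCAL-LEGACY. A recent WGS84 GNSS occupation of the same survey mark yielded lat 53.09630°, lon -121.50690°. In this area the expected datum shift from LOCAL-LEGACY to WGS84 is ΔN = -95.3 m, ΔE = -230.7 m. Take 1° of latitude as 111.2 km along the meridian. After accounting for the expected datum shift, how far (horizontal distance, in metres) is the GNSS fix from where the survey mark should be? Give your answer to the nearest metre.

Observed coordinate differences: Δφ = -0.00125°, Δλ = -0.00334°.
Converting to metres (1° lat = 111200 m, cos φ = 0.600454): observed ΔN = -139.0 m, observed ΔE = -223.0 m.
Subtracting the expected shift leaves a residual of -139.0 − (-95.3) = -43.7 m north and -223.0 − (-230.7) = 7.7 m east.
Residual distance = √((-43.7)² + 7.7²) = 44.4 m.

44 m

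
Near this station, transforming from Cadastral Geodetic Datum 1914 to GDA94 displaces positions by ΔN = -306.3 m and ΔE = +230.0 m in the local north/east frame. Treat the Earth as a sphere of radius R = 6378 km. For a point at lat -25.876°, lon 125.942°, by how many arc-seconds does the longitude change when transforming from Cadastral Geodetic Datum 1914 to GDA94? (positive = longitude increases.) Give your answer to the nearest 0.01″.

Δλ = 8.27″

At latitude -25.876°, cos φ = 0.899741.
One radian of longitude at latitude φ spans R cos φ, so Δλ = ΔE / (R cos φ) = 230.0 / (6378000 × 0.899741) = 4.0080e-05 rad = 8.267″.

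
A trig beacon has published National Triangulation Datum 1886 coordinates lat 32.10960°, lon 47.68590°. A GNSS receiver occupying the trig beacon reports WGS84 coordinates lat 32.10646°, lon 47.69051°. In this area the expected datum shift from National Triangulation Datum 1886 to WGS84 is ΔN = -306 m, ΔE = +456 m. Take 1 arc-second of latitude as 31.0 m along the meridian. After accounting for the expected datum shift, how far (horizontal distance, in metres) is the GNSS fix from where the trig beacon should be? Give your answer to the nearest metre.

49 m

Observed coordinate differences: Δφ = -0.00314°, Δλ = +0.00461°.
Converting to metres (1° lat = 111600 m, cos φ = 0.847033): observed ΔN = -350.4 m, observed ΔE = 435.8 m.
Subtracting the expected shift leaves a residual of -350.4 − (-306) = -44.4 m north and 435.8 − (456) = -20.2 m east.
Residual distance = √((-44.4)² + (-20.2)²) = 48.8 m.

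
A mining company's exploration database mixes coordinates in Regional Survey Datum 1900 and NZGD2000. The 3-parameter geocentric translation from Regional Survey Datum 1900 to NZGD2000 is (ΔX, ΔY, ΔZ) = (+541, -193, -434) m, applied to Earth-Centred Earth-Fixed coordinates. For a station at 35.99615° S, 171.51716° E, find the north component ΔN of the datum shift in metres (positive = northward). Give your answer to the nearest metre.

ΔN = -682 m

The local north axis is (−sin φ cos λ, −sin φ sin λ, cos φ), giving ΔN = -314.484 − 16.733 − 351.131 = -682.35 m.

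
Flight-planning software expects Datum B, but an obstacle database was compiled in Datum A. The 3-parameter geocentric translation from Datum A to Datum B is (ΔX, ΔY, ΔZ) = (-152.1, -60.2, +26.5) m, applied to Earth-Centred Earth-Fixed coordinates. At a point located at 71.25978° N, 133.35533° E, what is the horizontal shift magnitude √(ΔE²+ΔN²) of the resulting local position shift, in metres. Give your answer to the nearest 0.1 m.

At φ = 71.25978°, λ = 133.35533°: sin φ = 0.946985, cos φ = 0.321278, sin λ = 0.727110, cos λ = -0.686521.
ΔE = −sin λ·ΔX + cos λ·ΔY = −(0.727110)·(-152.1) + (-0.686521)·(-60.2) = 151.92 m.
ΔN = −sin φ cos λ·ΔX − sin φ sin λ·ΔY + cos φ·ΔZ = −(0.946985)(-0.686521)(-152.1) − (0.946985)(0.727110)(-60.2) + (0.321278)(26.5) = -48.92 m.
Horizontal magnitude = √(ΔE² + ΔN²) = √(151.92² + (-48.92)²) = 159.60 m.

159.6 m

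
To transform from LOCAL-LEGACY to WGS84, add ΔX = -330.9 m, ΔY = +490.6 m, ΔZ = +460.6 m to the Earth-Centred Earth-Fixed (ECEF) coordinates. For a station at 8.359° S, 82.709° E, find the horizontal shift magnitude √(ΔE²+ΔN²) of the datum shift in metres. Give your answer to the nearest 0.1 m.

At φ = -8.359°, λ = 82.709°: sin φ = -0.145375, cos φ = 0.989377, sin λ = 0.991914, cos λ = 0.126909.
ΔE = −sin λ·ΔX + cos λ·ΔY = −(0.991914)·(-330.9) + (0.126909)·(490.6) = 390.49 m.
ΔN = −sin φ cos λ·ΔX − sin φ sin λ·ΔY + cos φ·ΔZ = −(-0.145375)(0.126909)(-330.9) − (-0.145375)(0.991914)(490.6) + (0.989377)(460.6) = 520.35 m.
Horizontal magnitude = √(ΔE² + ΔN²) = √(390.49² + 520.35²) = 650.57 m.

650.6 m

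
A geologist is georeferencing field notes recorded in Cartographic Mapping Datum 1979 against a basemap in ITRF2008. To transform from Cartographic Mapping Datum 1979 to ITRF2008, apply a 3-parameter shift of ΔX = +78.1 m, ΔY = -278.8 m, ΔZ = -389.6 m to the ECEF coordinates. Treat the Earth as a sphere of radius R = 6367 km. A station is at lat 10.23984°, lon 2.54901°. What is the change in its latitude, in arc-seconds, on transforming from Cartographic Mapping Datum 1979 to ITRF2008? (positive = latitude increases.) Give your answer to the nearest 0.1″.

Δφ = -12.8″

sin φ = 0.177769, cos φ = 0.984072, sin λ = 0.044474, cos λ = 0.999011.
North component: ΔN = −sin φ cos λ·ΔX − sin φ sin λ·ΔY + cos φ·ΔZ = −(0.177769)(0.999011)(78.1) − (0.177769)(0.044474)(-278.8) + (0.984072)(-389.6) = -395.06 m.
1° of latitude spans πR/180 = 111125 m, so Δφ = -395.06 / 111125 × 3600 = -12.798″.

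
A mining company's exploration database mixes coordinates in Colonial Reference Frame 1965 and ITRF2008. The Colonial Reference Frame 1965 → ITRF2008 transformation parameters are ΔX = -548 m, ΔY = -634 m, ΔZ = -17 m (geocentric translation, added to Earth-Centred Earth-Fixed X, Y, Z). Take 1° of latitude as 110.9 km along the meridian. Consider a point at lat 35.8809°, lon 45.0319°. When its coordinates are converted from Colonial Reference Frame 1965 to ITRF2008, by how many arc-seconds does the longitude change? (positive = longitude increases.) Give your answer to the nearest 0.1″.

Δλ = -2.4″

sin φ = 0.586102, cos φ = 0.810237, sin λ = 0.707500, cos λ = 0.706713.
East component: ΔE = −sin λ·ΔX + cos λ·ΔY = −(0.707500)(-548) + (0.706713)(-634) = -60.35 m.
1° of latitude spans 110900 m; at latitude φ, 1° of longitude spans that × cos φ = 89855.3 m, so Δλ = -60.35 / 89855.3 × 3600 = -2.418″.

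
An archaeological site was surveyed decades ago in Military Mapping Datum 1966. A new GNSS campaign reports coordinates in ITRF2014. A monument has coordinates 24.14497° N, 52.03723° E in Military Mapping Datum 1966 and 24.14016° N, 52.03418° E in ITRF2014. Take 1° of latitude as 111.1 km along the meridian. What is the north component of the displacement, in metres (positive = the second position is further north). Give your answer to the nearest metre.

Δφ = 24.14016° − 24.14497° = -0.00481°; Δλ = 52.03418° − 52.03723° = -0.00305°.
ΔN = Δφ × 111100 = -534.4 m; ΔE = Δλ × 111100 × cos(24.14497°) = -0.00305 × 111100 × 0.912513 = -309.2 m.

ΔN = -534 m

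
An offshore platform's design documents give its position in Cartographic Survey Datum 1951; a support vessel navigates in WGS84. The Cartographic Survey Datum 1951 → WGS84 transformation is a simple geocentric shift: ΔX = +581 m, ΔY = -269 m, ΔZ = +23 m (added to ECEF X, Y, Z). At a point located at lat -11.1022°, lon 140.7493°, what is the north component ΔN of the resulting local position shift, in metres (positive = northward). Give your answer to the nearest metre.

ΔN = -97 m

The local north axis is (−sin φ cos λ, −sin φ sin λ, cos φ), giving ΔN = -86.636 − 32.774 + 22.570 = -96.84 m.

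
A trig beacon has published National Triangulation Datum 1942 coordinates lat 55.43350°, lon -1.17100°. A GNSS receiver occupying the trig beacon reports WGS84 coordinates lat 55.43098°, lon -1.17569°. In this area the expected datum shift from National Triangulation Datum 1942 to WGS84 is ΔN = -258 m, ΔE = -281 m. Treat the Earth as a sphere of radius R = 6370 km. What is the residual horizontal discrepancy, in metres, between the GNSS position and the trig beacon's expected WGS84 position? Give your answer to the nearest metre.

27 m

Observed coordinate differences: Δφ = -0.00252°, Δλ = -0.00469°.
Converting to metres (1° lat = 111177 m, cos φ = 0.567362): observed ΔN = -280.2 m, observed ΔE = -295.8 m.
Subtracting the expected shift leaves a residual of -280.2 − (-258) = -22.2 m north and -295.8 − (-281) = -14.8 m east.
Residual distance = √((-22.2)² + (-14.8)²) = 26.7 m.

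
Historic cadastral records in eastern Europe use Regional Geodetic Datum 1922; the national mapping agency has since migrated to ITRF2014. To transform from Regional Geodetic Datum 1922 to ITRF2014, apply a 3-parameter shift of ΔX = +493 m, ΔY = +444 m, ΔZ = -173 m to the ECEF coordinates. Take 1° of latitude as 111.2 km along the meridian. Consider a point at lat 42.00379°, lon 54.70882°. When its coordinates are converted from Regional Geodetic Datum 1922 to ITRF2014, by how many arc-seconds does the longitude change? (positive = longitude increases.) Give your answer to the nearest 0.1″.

Δλ = -6.4″

sin φ = 0.669180, cos φ = 0.743101, sin λ = 0.816227, cos λ = 0.577732.
East component: ΔE = −sin λ·ΔX + cos λ·ΔY = −(0.816227)(493) + (0.577732)(444) = -145.89 m.
1° of latitude spans 111200 m; at latitude φ, 1° of longitude spans that × cos φ = 82632.8 m, so Δλ = -145.89 / 82632.8 × 3600 = -6.356″.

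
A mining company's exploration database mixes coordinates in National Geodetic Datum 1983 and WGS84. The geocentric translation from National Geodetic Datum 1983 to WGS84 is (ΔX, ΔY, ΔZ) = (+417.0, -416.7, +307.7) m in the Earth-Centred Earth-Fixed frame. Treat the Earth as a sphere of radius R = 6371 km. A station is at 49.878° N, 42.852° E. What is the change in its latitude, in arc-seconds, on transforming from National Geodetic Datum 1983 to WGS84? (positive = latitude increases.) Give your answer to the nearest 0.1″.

sin φ = 0.764674, cos φ = 0.644417, sin λ = 0.680107, cos λ = 0.733113.
North component: ΔN = −sin φ cos λ·ΔX − sin φ sin λ·ΔY + cos φ·ΔZ = −(0.764674)(0.733113)(417.0) − (0.764674)(0.680107)(-416.7) + (0.644417)(307.7) = 181.23 m.
1° of latitude spans πR/180 = 111195 m, so Δφ = 181.23 / 111195 × 3600 = 5.867″.

Δφ = 5.9″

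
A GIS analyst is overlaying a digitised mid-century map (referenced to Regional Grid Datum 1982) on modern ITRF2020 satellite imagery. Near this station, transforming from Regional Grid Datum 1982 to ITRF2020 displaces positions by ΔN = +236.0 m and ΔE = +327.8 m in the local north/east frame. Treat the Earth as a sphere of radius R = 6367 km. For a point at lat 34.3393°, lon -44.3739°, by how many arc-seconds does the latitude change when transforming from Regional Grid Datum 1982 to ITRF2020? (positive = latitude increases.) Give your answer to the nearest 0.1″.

Δφ = 7.6″

On a sphere of radius R, 1 rad of latitude = R, so Δφ = ΔN / R = 236.0 / 6367000 = 3.7066e-05 rad = 7.645″.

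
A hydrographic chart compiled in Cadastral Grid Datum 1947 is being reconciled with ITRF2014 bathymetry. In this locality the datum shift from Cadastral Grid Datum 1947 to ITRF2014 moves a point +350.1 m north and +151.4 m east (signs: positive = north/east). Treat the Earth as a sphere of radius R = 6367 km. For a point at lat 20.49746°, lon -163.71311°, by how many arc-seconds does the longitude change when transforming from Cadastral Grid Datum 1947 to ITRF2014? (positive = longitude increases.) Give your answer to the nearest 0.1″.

Δλ = 5.2″

At latitude 20.49746°, cos φ = 0.936688.
One radian of longitude at latitude φ spans R cos φ, so Δλ = ΔE / (R cos φ) = 151.4 / (6367000 × 0.936688) = 2.5386e-05 rad = 5.236″.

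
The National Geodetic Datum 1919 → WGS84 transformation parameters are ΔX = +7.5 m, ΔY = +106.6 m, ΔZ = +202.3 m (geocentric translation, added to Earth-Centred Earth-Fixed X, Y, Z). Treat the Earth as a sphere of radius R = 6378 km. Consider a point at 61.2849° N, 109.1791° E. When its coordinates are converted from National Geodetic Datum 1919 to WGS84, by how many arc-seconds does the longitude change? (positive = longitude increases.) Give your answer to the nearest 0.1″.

Δλ = -2.8″

sin φ = 0.877020, cos φ = 0.480455, sin λ = 0.944496, cos λ = -0.328522.
East component: ΔE = −sin λ·ΔX + cos λ·ΔY = −(0.944496)(7.5) + (-0.328522)(106.6) = -42.10 m.
1° of latitude spans πR/180 = 111317 m; at latitude φ, 1° of longitude spans that × cos φ = 53482.8 m, so Δλ = -42.10 / 53482.8 × 3600 = -2.834″.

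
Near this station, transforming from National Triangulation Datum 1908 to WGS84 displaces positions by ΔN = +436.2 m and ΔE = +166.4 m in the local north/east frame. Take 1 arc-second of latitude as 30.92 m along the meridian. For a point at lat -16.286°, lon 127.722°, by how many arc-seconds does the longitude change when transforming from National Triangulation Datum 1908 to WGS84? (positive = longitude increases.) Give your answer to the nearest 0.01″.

Δλ = 5.61″

At latitude -16.286°, cos φ = 0.959874.
1″ of longitude at this latitude = 30.92 × cos φ = 29.6793 m, so Δλ = 166.4 / 29.6793 = 5.607″.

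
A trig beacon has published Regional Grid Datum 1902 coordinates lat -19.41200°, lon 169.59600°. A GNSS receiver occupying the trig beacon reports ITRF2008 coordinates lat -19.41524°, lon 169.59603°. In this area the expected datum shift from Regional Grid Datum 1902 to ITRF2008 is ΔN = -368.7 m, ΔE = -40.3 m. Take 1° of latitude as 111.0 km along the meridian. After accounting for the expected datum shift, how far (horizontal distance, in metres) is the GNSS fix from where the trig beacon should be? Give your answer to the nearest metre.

Observed coordinate differences: Δφ = -0.00324°, Δλ = +0.00003°.
Converting to metres (1° lat = 111000 m, cos φ = 0.943153): observed ΔN = -359.6 m, observed ΔE = 3.1 m.
Subtracting the expected shift leaves a residual of -359.6 − (-368.7) = 9.1 m north and 3.1 − (-40.3) = 43.4 m east.
Residual distance = √(9.1² + 43.4²) = 44.4 m.

44 m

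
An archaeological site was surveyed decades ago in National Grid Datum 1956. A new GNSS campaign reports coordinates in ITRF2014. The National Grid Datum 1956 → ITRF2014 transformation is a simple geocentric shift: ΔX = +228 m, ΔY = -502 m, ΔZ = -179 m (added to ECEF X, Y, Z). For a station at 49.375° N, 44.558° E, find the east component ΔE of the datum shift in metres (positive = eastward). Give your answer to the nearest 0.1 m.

At φ = 49.375°, λ = 44.558°: sin φ = 0.758987, cos φ = 0.651105, sin λ = 0.701631, cos λ = 0.712541.
ΔE = −sin λ·ΔX + cos λ·ΔY = −(0.701631)·(228) + (0.712541)·(-502) = -517.67 m.

ΔE = -517.7 m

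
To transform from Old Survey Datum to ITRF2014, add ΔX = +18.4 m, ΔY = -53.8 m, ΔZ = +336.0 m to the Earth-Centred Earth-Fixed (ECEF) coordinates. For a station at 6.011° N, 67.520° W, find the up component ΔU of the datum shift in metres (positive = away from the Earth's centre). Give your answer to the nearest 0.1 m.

ΔU = 91.6 m

At φ = 6.011°, λ = -67.520°: sin φ = 0.104719, cos φ = 0.994502, sin λ = -0.924013, cos λ = 0.382361.
ΔU = cos φ cos λ·ΔX + cos φ sin λ·ΔY + sin φ·ΔZ = (0.994502)(0.382361)(18.4) + (0.994502)(-0.924013)(-53.8) + (0.104719)(336.0) = 91.62 m.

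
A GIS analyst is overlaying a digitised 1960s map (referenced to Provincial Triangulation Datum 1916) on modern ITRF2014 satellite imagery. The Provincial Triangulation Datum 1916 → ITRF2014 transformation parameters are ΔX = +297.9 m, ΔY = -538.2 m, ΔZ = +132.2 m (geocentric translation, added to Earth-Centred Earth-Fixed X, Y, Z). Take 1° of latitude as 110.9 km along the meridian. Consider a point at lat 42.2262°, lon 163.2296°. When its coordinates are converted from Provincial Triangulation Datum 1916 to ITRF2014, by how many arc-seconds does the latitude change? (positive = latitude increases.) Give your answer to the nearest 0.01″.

Δφ = 12.79″

sin φ = 0.672059, cos φ = 0.740497, sin λ = 0.288537, cos λ = -0.957469.
North component: ΔN = −sin φ cos λ·ΔX − sin φ sin λ·ΔY + cos φ·ΔZ = −(0.672059)(-0.957469)(297.9) − (0.672059)(0.288537)(-538.2) + (0.740497)(132.2) = 393.95 m.
1° of latitude spans 110900 m, so Δφ = 393.95 / 110900 × 3600 = 12.788″.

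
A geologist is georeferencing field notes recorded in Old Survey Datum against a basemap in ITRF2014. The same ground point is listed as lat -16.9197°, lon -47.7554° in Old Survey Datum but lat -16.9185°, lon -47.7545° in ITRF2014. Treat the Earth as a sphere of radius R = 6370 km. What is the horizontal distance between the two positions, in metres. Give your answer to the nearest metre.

164 m

Δφ = -16.9185° − -16.9197° = +0.0012°; Δλ = -47.7545° − -47.7554° = +0.0009°.
1° along a meridian = πR/180 = 111177 m.
ΔN = Δφ × 111177 = 133.4 m; ΔE = Δλ × 111177 × cos(-16.9197°) = +0.0009 × 111177 × 0.956714 = 95.7 m.
Distance = √(ΔE² + ΔN²) = √(95.7² + 133.4²) = 164.2 m.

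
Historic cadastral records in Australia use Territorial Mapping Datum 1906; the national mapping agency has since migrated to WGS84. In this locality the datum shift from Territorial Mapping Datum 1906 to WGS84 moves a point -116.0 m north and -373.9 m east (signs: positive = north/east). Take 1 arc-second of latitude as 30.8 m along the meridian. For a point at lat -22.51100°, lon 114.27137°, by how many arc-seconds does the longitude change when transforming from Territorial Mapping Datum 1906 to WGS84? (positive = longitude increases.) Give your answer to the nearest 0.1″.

Δλ = -13.1″

At latitude -22.51100°, cos φ = 0.923806.
1″ of longitude at this latitude = 30.80 × cos φ = 28.4532 m, so Δλ = -373.9 / 28.4532 = -13.141″.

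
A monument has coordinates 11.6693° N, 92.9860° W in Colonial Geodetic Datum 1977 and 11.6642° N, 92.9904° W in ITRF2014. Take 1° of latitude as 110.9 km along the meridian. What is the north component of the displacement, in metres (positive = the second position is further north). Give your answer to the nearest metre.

ΔN = -566 m

Δφ = 11.6642° − 11.6693° = -0.0051°; Δλ = -92.9904° − -92.9860° = -0.0044°.
ΔN = Δφ × 110900 = -565.6 m; ΔE = Δλ × 110900 × cos(11.6693°) = -0.0044 × 110900 × 0.979331 = -477.9 m.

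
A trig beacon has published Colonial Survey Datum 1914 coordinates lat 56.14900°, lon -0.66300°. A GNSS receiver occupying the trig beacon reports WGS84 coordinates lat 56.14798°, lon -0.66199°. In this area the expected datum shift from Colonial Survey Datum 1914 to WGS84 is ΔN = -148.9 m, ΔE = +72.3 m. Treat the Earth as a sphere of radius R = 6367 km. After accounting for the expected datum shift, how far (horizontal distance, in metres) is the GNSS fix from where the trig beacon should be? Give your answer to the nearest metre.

37 m

Observed coordinate differences: Δφ = -0.00102°, Δλ = +0.00101°.
Converting to metres (1° lat = 111125 m, cos φ = 0.557035): observed ΔN = -113.3 m, observed ΔE = 62.5 m.
Subtracting the expected shift leaves a residual of -113.3 − (-148.9) = 35.6 m north and 62.5 − (72.3) = -9.8 m east.
Residual distance = √(35.6² + (-9.8)²) = 36.9 m.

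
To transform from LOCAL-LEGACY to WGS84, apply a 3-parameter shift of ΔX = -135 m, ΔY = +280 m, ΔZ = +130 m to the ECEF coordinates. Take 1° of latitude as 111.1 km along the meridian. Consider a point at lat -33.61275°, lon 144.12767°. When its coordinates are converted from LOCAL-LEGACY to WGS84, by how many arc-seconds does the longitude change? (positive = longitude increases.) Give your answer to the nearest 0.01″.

sin φ = -0.553577, cos φ = 0.832798, sin λ = 0.585981, cos λ = -0.810325.
East component: ΔE = −sin λ·ΔX + cos λ·ΔY = −(0.585981)(-135) + (-0.810325)(280) = -147.78 m.
1° of latitude spans 111100 m; at latitude φ, 1° of longitude spans that × cos φ = 92523.9 m, so Δλ = -147.78 / 92523.9 × 3600 = -5.750″.

Δλ = -5.75″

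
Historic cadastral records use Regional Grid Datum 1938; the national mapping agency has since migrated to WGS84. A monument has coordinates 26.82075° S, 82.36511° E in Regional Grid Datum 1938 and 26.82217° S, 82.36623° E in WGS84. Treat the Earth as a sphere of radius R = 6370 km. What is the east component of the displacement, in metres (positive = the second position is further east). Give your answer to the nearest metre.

ΔE = 111 m

Δφ = -26.82217° − -26.82075° = -0.00142°; Δλ = 82.36623° − 82.36511° = +0.00112°.
1° along a meridian = πR/180 = 111177 m.
ΔN = Δφ × 111177 = -157.9 m; ΔE = Δλ × 111177 × cos(-26.82075°) = +0.00112 × 111177 × 0.892422 = 111.1 m.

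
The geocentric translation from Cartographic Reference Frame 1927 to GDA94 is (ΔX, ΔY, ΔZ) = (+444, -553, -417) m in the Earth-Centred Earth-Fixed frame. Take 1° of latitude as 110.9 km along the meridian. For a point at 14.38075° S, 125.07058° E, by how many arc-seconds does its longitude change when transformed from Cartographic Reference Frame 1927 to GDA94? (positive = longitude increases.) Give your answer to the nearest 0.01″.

Δλ = -1.53″

sin φ = -0.248364, cos φ = 0.968667, sin λ = 0.818445, cos λ = -0.574585.
East component: ΔE = −sin λ·ΔX + cos λ·ΔY = −(0.818445)(444) + (-0.574585)(-553) = -45.64 m.
1° of latitude spans 110900 m; at latitude φ, 1° of longitude spans that × cos φ = 107425.1 m, so Δλ = -45.64 / 107425.1 × 3600 = -1.530″.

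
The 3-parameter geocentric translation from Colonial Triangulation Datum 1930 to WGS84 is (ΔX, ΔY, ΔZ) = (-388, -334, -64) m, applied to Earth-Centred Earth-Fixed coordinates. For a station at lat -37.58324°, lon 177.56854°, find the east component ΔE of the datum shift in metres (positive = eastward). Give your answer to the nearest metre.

At φ = -37.58324°, λ = 177.56854°: sin φ = -0.609913, cos φ = 0.792468, sin λ = 0.042424, cos λ = -0.999100.
ΔE = −sin λ·ΔX + cos λ·ΔY = −(0.042424)·(-388) + (-0.999100)·(-334) = 350.16 m.

ΔE = 350 m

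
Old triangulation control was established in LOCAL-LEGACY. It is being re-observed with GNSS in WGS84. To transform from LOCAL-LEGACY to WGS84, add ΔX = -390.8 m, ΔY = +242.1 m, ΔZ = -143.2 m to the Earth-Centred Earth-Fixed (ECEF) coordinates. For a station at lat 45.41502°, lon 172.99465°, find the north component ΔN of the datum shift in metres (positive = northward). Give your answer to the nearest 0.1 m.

At φ = 45.41502°, λ = 172.99465°: sin φ = 0.712210, cos φ = 0.701966, sin λ = 0.121962, cos λ = -0.992535.
ΔN = −sin φ cos λ·ΔX − sin φ sin λ·ΔY + cos φ·ΔZ = −(0.712210)(-0.992535)(-390.8) − (0.712210)(0.121962)(242.1) + (0.701966)(-143.2) = -397.80 m.

ΔN = -397.8 m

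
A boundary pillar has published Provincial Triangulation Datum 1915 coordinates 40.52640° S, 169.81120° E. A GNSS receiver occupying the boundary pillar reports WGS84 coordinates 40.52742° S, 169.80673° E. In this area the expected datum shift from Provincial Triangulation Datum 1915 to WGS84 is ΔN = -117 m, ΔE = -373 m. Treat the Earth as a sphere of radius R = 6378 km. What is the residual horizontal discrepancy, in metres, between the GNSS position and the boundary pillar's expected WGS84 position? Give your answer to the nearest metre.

6 m

Observed coordinate differences: Δφ = -0.00102°, Δλ = -0.00447°.
Converting to metres (1° lat = 111317 m, cos φ = 0.760107): observed ΔN = -113.5 m, observed ΔE = -378.2 m.
Subtracting the expected shift leaves a residual of -113.5 − (-117) = 3.5 m north and -378.2 − (-373) = -5.2 m east.
Residual distance = √(3.5² + (-5.2)²) = 6.3 m.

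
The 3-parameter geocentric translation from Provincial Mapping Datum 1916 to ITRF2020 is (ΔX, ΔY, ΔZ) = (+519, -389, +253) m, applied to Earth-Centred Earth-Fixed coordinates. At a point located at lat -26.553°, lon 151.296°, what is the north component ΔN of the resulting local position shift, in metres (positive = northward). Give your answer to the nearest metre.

ΔN = -61 m

The local north axis is (−sin φ cos λ, −sin φ sin λ, cos φ), giving ΔN = -203.496 − 83.518 + 226.314 = -60.70 m.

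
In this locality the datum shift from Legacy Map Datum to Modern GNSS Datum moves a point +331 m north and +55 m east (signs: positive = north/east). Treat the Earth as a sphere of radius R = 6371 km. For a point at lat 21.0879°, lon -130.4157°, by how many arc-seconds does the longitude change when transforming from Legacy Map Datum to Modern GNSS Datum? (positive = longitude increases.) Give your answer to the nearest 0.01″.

Δλ = 1.91″

At latitude 21.0879°, cos φ = 0.933030.
One radian of longitude at latitude φ spans R cos φ, so Δλ = ΔE / (R cos φ) = 55.0 / (6371000 × 0.933030) = 9.2525e-06 rad = 1.908″.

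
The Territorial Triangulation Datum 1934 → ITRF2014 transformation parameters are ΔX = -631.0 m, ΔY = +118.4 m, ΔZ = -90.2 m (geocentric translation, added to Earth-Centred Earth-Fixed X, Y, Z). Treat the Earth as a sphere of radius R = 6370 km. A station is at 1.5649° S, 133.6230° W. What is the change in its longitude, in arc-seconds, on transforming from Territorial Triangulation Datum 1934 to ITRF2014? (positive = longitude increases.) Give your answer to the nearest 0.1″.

sin φ = -0.027309, cos φ = 0.999627, sin λ = -0.723895, cos λ = -0.689910.
East component: ΔE = −sin λ·ΔX + cos λ·ΔY = −(-0.723895)(-631.0) + (-0.689910)(118.4) = -538.46 m.
1° of latitude spans πR/180 = 111177 m; at latitude φ, 1° of longitude spans that × cos φ = 111136.0 m, so Δλ = -538.46 / 111136.0 × 3600 = -17.442″.

Δλ = -17.4″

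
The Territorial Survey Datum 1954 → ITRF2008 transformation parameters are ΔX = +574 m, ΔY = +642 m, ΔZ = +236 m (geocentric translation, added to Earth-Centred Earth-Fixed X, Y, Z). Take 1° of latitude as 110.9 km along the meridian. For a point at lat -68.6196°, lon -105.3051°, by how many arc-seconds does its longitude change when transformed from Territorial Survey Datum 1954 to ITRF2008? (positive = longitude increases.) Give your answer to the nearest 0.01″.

Δλ = 34.21″

sin φ = -0.931181, cos φ = 0.364558, sin λ = -0.964534, cos λ = -0.263959.
East component: ΔE = −sin λ·ΔX + cos λ·ΔY = −(-0.964534)(574) + (-0.263959)(642) = 384.18 m.
1° of latitude spans 110900 m; at latitude φ, 1° of longitude spans that × cos φ = 40429.5 m, so Δλ = 384.18 / 40429.5 × 3600 = 34.209″.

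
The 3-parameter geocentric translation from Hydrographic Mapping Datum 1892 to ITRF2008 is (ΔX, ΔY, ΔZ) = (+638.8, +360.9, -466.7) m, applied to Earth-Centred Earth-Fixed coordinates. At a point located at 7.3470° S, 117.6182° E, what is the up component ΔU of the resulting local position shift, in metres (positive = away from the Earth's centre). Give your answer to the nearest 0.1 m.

At φ = -7.3470°, λ = 117.6182°: sin φ = -0.127878, cos φ = 0.991790, sin λ = 0.886056, cos λ = -0.463578.
ΔU = cos φ cos λ·ΔX + cos φ sin λ·ΔY + sin φ·ΔZ = (0.991790)(-0.463578)(638.8) + (0.991790)(0.886056)(360.9) + (-0.127878)(-466.7) = 83.13 m.

ΔU = 83.1 m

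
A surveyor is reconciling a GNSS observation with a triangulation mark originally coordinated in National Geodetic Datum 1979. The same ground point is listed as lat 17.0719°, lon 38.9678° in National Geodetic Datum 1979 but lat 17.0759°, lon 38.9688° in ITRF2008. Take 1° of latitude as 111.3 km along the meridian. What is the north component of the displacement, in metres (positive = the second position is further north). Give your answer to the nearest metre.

Δφ = 17.0759° − 17.0719° = +0.0040°; Δλ = 38.9688° − 38.9678° = +0.0010°.
ΔN = Δφ × 111300 = 445.2 m; ΔE = Δλ × 111300 × cos(17.0719°) = +0.0010 × 111300 × 0.955937 = 106.4 m.

ΔN = 445 m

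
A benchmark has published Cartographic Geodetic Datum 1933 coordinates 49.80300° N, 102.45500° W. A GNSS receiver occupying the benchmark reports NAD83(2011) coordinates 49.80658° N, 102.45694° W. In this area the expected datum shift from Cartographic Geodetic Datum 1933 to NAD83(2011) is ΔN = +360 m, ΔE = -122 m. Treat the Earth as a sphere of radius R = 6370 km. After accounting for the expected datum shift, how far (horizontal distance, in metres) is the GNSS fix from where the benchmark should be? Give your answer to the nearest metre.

42 m

Observed coordinate differences: Δφ = +0.00358°, Δλ = -0.00194°.
Converting to metres (1° lat = 111177 m, cos φ = 0.645418): observed ΔN = 398.0 m, observed ΔE = -139.2 m.
Subtracting the expected shift leaves a residual of 398.0 − (360) = 38.0 m north and -139.2 − (-122) = -17.2 m east.
Residual distance = √(38.0² + (-17.2)²) = 41.7 m.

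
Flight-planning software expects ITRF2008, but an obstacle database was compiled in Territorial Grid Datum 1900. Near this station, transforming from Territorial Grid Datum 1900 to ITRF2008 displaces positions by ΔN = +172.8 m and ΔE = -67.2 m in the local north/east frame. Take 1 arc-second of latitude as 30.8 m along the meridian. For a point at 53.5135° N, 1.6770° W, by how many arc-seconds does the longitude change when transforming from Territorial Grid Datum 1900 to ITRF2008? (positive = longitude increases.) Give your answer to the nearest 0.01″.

At latitude 53.5135°, cos φ = 0.594633.
1″ of longitude at this latitude = 30.80 × cos φ = 18.3147 m, so Δλ = -67.2 / 18.3147 = -3.669″.

Δλ = -3.67″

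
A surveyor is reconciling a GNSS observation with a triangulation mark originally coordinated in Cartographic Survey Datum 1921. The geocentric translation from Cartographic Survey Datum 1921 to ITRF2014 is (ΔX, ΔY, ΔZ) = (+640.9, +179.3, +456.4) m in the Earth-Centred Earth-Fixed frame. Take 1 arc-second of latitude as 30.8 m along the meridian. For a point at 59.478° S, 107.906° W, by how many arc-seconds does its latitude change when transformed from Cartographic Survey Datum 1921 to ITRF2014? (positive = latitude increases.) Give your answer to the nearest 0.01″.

Δφ = -2.76″

sin φ = -0.861434, cos φ = 0.507869, sin λ = -0.951562, cos λ = -0.307456.
North component: ΔN = −sin φ cos λ·ΔX − sin φ sin λ·ΔY + cos φ·ΔZ = −(-0.861434)(-0.307456)(640.9) − (-0.861434)(-0.951562)(179.3) + (0.507869)(456.4) = -84.93 m.
1° of latitude spans 3600 × 30.80 = 110880 m, so Δφ = -84.93 / 110880 × 3600 = -2.757″.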